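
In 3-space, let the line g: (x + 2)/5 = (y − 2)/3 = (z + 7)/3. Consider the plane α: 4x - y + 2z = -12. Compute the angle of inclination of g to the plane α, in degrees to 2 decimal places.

g has direction (5, 3, 3) through (-2, 2, -7).
sin θ = |n·v| / (|n||v|) = |23| / (√21 · √43) = 0.76539.
θ ≈ 49.94°.

49.94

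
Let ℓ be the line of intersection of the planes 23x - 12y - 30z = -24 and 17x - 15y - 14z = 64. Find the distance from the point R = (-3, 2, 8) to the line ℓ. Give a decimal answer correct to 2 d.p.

Direction of ℓ: (23, -12, -30) × (17, -15, -14) = (-282, -188, -141).
A point on ℓ: solving the two plane equations with x = 6 gives (6, -4, 7).
Taking (6, -4, 7) on ℓ with direction v = (-282, -188, -141): w = R − (6, -4, 7) = (-9, 6, 1), and w × v = (-658, -1551, 3384).
Distance = |w × v| / |v| = √14290021 / √134749 ≈ 10.30.

10.30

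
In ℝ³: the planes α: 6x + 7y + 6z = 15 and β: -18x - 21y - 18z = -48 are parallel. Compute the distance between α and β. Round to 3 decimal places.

0.091

Rescale β by 1/(-3): 6x + 7y + 6z = 16. Then distance = |15 − 16| / √121 ≈ 0.091.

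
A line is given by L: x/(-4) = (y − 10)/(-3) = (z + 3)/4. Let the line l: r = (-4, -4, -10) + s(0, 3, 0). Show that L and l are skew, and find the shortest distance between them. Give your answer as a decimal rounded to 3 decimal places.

L has direction (-4, -3, 4) through (0, 10, -3).
Common perpendicular direction n = (-4, -3, 4) × (0, 3, 0) = (-12, 0, -12).
With w = (-4, -4, -10) − (0, 10, -3) = (-4, -14, -7), w · n = 132.
Since n ≠ 0 the lines are not parallel, and w · n = 132 ≠ 0 so they do not intersect; hence they are skew.
Distance = |w · n| / |n| = |132| / √288 ≈ 7.778.

7.778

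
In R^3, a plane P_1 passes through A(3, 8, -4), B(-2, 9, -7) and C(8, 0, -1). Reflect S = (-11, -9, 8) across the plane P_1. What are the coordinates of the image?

AB = (-5, 1, -3), AC = (5, -8, 3); a normal to P_1 is AB × AC = (-21, 0, 35).
Using A: P_1 has equation -21x + 35z = -203.
λ = (n·S − d)/|n|² = (511 − (-203))/1666 = 3/7.
Reflection = S − 2λn = (-11, -9, 8) − (6/7)·(-21, 0, 35) = (7, -9, -22).

(7, -9, -22)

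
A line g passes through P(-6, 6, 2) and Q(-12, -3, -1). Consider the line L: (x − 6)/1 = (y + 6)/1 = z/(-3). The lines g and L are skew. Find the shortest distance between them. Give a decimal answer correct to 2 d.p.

A direction vector for g is Q − P = (-6, -9, -3).
L has direction (1, 1, -3) through (6, -6, 0).
Common perpendicular direction n = (-6, -9, -3) × (1, 1, -3) = (30, -21, 3).
With w = (6, -6, 0) − (-6, 6, 2) = (12, -12, -2), w · n = 606.
Distance = |w · n| / |n| = |606| / √1350 ≈ 16.49.

16.49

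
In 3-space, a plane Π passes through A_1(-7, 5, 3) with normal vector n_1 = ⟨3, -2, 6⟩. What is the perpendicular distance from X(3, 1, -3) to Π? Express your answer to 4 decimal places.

Π: n_1·r = n_1·A_1 gives 3x - 2y + 6z = -13.
n·X − d = (3)·(3) + (-2)·(1) + (6)·(-3) − (-13) = 2; |n| = √49.
Distance = |2| / √49 = 2/√49 ≈ 0.2857.

0.2857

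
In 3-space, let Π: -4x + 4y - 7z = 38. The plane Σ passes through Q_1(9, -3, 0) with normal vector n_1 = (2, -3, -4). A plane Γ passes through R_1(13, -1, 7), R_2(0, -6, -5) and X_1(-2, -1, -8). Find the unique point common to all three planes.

(0, -1, -6)

Σ: n_1·r = n_1·Q_1 gives 2x - 3y - 4z = 27.
R_1R_2 = (-13, -5, -12), R_1X_1 = (-15, 0, -15); a normal to Γ is R_1R_2 × R_1X_1 = (75, -15, -75).
Using R_1: Γ has equation 75x - 15y - 75z = 465.
Solving the 3×3 linear system -4x + 4y - 7z = 38, 2x - 3y - 4z = 27, 75x - 15y - 75z = 465 (e.g. by elimination or Cramer's rule, determinant = -2625) gives (0, -1, -6).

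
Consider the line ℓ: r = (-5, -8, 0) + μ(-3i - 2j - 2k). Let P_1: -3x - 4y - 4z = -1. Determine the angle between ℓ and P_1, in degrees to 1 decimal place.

sin θ = |n·v| / (|n||v|) = |25| / (√41 · √17) = 0.94694.
θ ≈ 71.3°.

71.3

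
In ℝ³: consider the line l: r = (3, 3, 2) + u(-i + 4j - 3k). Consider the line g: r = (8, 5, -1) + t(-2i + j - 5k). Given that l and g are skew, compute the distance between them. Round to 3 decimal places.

5.649

Common perpendicular direction n = (-1, 4, -3) × (-2, 1, -5) = (-17, 1, 7).
With w = (8, 5, -1) − (3, 3, 2) = (5, 2, -3), w · n = -104.
Distance = |w · n| / |n| = |-104| / √339 ≈ 5.649.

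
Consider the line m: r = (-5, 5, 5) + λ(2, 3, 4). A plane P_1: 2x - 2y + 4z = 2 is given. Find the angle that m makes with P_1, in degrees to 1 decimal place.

sin θ = |n·v| / (|n||v|) = |14| / (√24 · √29) = 0.53067.
θ ≈ 32.1°.

32.1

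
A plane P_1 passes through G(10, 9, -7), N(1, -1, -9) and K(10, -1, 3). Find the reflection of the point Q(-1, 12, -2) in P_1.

GN = (-9, -10, -2), GK = (0, -10, 10); a normal to P_1 is GN × GK = (-120, 90, 90).
Using G: P_1 has equation -120x + 90y + 90z = -1020.
λ = (n·Q − d)/|n|² = (1020 − (-1020))/30600 = 1/15.
Reflection = Q − 2λn = (-1, 12, -2) − (2/15)·(-120, 90, 90) = (15, 0, -14).

(15, 0, -14)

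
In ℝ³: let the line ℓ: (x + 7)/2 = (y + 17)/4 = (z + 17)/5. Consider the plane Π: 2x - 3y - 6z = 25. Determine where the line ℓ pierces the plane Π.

ℓ has direction (2, 4, 5) through (-7, -17, -17).
Substitute r = (-7, -17, -17) + t(2, 4, 5) into the plane: 139 + (-38)t = 25, so t = 3.
Intersection: (-7, -17, -17) + 3·(2, 4, 5) = (-1, -5, -2).

(-1, -5, -2)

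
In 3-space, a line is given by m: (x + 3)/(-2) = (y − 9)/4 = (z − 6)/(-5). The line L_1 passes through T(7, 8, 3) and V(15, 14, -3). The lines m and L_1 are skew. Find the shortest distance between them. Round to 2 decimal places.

3.57

m has direction (-2, 4, -5) through (-3, 9, 6).
A direction vector for L_1 is V − T = (8, 6, -6).
Common perpendicular direction n = (-2, 4, -5) × (8, 6, -6) = (6, -52, -44).
With w = (7, 8, 3) − (-3, 9, 6) = (10, -1, -3), w · n = 244.
Distance = |w · n| / |n| = |244| / √4676 ≈ 3.57.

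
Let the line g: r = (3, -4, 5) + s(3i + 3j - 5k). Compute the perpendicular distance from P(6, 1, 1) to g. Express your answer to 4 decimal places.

Taking (3, -4, 5) on g with direction v = (3, 3, -5): w = P − (3, -4, 5) = (3, 5, -4), and w × v = (-13, 3, -6).
Distance = |w × v| / |v| = √214 / √43 ≈ 2.2309.

2.2309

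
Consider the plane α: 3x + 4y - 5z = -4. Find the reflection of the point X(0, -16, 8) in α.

(12, 0, -12)

λ = (n·X − d)/|n|² = (-104 − (-4))/50 = -2.
Reflection = X − 2λn = (0, -16, 8) − (-4)·(3, 4, -5) = (12, 0, -12).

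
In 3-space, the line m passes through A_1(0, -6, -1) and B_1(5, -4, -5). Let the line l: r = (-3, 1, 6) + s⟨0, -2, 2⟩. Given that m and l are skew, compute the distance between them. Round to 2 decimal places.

A direction vector for m is B_1 − A_1 = (5, 2, -4).
Common perpendicular direction n = (5, 2, -4) × (0, -2, 2) = (-4, -10, -10).
With w = (-3, 1, 6) − (0, -6, -1) = (-3, 7, 7), w · n = -128.
Distance = |w · n| / |n| = |-128| / √216 ≈ 8.71.

8.71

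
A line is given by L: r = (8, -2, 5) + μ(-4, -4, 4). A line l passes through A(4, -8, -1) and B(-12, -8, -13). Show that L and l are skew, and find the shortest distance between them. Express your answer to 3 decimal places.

6.277

A direction vector for l is B − A = (-16, 0, -12).
Common perpendicular direction n = (-4, -4, 4) × (-16, 0, -12) = (48, -112, -64).
With w = (4, -8, -1) − (8, -2, 5) = (-4, -6, -6), w · n = 864.
Since n ≠ 0 the lines are not parallel, and w · n = 864 ≠ 0 so they do not intersect; hence they are skew.
Distance = |w · n| / |n| = |864| / √18944 ≈ 6.277.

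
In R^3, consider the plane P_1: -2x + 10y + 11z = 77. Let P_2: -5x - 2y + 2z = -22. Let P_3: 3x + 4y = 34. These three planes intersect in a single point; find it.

Solving the 3×3 linear system -2x + 10y + 11z = 77, -5x - 2y + 2z = -22, 3x + 4y = 34 (e.g. by elimination or Cramer's rule, determinant = -78) gives (2, 7, 1).

(2, 7, 1)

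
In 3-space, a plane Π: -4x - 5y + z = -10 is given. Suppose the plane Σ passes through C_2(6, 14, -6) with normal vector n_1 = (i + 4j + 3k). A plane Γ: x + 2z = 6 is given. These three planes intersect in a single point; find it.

Σ: n_1·r = n_1·C_2 gives x + 4y + 3z = 44.
Solving the 3×3 linear system -4x - 5y + z = -10, x + 4y + 3z = 44, x + 2z = 6 (e.g. by elimination or Cramer's rule, determinant = -41) gives (-6, 8, 6).

(-6, 8, 6)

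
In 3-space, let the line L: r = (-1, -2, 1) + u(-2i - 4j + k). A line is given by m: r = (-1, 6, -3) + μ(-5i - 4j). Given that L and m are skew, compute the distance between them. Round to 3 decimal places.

0.588

Common perpendicular direction n = (-2, -4, 1) × (-5, -4, 0) = (4, -5, -12).
With w = (-1, 6, -3) − (-1, -2, 1) = (0, 8, -4), w · n = 8.
Distance = |w · n| / |n| = |8| / √185 ≈ 0.588.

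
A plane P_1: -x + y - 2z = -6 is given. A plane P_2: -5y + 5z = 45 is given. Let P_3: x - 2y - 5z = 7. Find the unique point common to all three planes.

(-4, -8, 1)

Solving the 3×3 linear system -x + y - 2z = -6, -5y + 5z = 45, x - 2y - 5z = 7 (e.g. by elimination or Cramer's rule, determinant = -40) gives (-4, -8, 1).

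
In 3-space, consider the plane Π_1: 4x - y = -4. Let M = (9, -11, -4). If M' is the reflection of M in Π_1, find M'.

λ = (n·M − d)/|n|² = (47 − (-4))/17 = 3.
Reflection = M − 2λn = (9, -11, -4) − 6·(4, -1, 0) = (-15, -5, -4).

(-15, -5, -4)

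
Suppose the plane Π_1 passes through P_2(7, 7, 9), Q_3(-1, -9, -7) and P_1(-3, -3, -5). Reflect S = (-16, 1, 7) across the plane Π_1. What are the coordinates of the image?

(0, 13, -13)

P_2Q_3 = (-8, -16, -16), P_2P_1 = (-10, -10, -14); a normal to Π_1 is P_2Q_3 × P_2P_1 = (64, 48, -80).
Using P_2: Π_1 has equation 64x + 48y - 80z = 64.
λ = (n·S − d)/|n|² = (-1536 − 64)/12800 = -1/8.
Reflection = S − 2λn = (-16, 1, 7) − (-1/4)·(64, 48, -80) = (0, 13, -13).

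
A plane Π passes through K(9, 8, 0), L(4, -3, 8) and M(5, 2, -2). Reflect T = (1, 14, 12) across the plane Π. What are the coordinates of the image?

(21, 2, 8)

KL = (-5, -11, 8), KM = (-4, -6, -2); a normal to Π is KL × KM = (70, -42, -14).
Using K: Π has equation 70x - 42y - 14z = 294.
λ = (n·T − d)/|n|² = (-686 − 294)/6860 = -1/7.
Reflection = T − 2λn = (1, 14, 12) − (-2/7)·(70, -42, -14) = (21, 2, 8).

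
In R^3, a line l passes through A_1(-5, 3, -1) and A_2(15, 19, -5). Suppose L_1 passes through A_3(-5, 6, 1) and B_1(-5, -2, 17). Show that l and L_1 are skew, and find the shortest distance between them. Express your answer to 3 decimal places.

3.032

A direction vector for l is A_2 − A_1 = (20, 16, -4).
A direction vector for L_1 is B_1 − A_3 = (0, -8, 16).
Common perpendicular direction n = (20, 16, -4) × (0, -8, 16) = (224, -320, -160).
With w = (-5, 6, 1) − (-5, 3, -1) = (0, 3, 2), w · n = -1280.
Since n ≠ 0 the lines are not parallel, and w · n = -1280 ≠ 0 so they do not intersect; hence they are skew.
Distance = |w · n| / |n| = |-1280| / √178176 ≈ 3.032.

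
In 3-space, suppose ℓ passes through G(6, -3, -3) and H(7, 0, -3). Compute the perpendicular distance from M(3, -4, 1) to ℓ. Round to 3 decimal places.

A direction vector for ℓ is H − G = (1, 3, 0).
Taking (6, -3, -3) on ℓ with direction v = (1, 3, 0): w = M − (6, -3, -3) = (-3, -1, 4), and w × v = (-12, 4, -8).
Distance = |w × v| / |v| = √224 / √10 ≈ 4.733.

4.733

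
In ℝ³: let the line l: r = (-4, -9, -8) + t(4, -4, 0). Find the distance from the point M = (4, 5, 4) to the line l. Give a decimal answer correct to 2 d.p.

19.65

Taking (-4, -9, -8) on l with direction v = (4, -4, 0): w = M − (-4, -9, -8) = (8, 14, 12), and w × v = (48, 48, -88).
Distance = |w × v| / |v| = √12352 / √32 ≈ 19.65.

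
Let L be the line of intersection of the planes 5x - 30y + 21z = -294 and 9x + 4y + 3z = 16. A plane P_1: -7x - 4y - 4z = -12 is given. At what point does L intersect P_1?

Direction of L: (5, -30, 21) × (9, 4, 3) = (-174, 174, 290).
A point on L: solving the two plane equations with x = -9 gives (-9, 16, 11).
Substitute r = (-9, 16, 11) + t(-174, 174, 290) into the plane: -45 + (-638)t = -12, so t = -3/58.
Intersection: (-9, 16, 11) + (-3/58)·(-174, 174, 290) = (0, 7, -4).

(0, 7, -4)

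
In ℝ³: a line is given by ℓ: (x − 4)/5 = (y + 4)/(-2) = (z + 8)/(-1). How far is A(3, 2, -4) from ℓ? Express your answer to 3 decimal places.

ℓ has direction (5, -2, -1) through (4, -4, -8).
Taking (4, -4, -8) on ℓ with direction v = (5, -2, -1): w = A − (4, -4, -8) = (-1, 6, 4), and w × v = (2, 19, -28).
Distance = |w × v| / |v| = √1149 / √30 ≈ 6.189.

6.189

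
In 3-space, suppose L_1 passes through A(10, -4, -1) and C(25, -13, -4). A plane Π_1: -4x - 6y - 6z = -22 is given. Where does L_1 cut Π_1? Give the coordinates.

A direction vector for L_1 is C − A = (15, -9, -3).
Substitute r = (10, -4, -1) + t(15, -9, -3) into the plane: -10 + 12t = -22, so t = -1.
Intersection: (10, -4, -1) + (-1)·(15, -9, -3) = (-5, 5, 2).

(-5, 5, 2)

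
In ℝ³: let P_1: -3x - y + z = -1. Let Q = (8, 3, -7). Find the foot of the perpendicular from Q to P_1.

(-1, 0, -4)

Foot = Q − λn with λ = (n·Q − d)/|n|² = (-34 − (-1))/11 = -3.
Foot = (8, 3, -7) − (-3)·(-3, -1, 1) = (-1, 0, -4).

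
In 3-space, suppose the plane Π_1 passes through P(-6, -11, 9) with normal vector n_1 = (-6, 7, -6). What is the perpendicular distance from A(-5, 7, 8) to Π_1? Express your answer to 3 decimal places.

Π_1: n_1·r = n_1·P gives -6x + 7y - 6z = -95.
n·A − d = (-6)·(-5) + (7)·(7) + (-6)·(8) − (-95) = 126; |n| = √121.
Distance = |126| / √121 = 126/√121 ≈ 11.455.

11.455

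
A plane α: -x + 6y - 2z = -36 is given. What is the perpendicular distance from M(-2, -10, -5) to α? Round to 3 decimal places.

1.874

n·M − d = (-1)·(-2) + (6)·(-10) + (-2)·(-5) − (-36) = -12; |n| = √41.
Distance = |-12| / √41 = 12/√41 ≈ 1.874.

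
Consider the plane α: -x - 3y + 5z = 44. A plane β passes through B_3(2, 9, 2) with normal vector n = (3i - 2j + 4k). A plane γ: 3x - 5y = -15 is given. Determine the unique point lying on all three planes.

(-10, -3, 5)

β: n·r = n·B_3 gives 3x - 2y + 4z = -4.
Solving the 3×3 linear system -x - 3y + 5z = 44, 3x - 2y + 4z = -4, 3x - 5y = -15 (e.g. by elimination or Cramer's rule, determinant = -101) gives (-10, -3, 5).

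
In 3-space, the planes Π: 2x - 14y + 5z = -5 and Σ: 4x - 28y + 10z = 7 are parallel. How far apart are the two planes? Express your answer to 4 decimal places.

0.5667

Rescale Σ by 1/2: 2x - 14y + 5z = 7/2. Then distance = |-5 − (7/2)| / √225 ≈ 0.5667.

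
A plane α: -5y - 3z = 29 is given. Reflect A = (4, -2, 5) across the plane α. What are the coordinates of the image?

λ = (n·A − d)/|n|² = (-5 − 29)/34 = -1.
Reflection = A − 2λn = (4, -2, 5) − (-2)·(0, -5, -3) = (4, -12, -1).

(4, -12, -1)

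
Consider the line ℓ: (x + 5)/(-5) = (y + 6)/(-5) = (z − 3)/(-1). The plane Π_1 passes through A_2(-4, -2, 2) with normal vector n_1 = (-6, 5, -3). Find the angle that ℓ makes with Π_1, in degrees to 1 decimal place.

ℓ has direction (-5, -5, -1) through (-5, -6, 3).
Π_1: n_1·r = n_1·A_2 gives -6x + 5y - 3z = 8.
sin θ = |n·v| / (|n||v|) = |8| / (√70 · √51) = 0.13389.
θ ≈ 7.7°.

7.7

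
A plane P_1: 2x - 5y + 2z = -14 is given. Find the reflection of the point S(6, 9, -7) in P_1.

λ = (n·S − d)/|n|² = (-47 − (-14))/33 = -1.
Reflection = S − 2λn = (6, 9, -7) − (-2)·(2, -5, 2) = (10, -1, -3).

(10, -1, -3)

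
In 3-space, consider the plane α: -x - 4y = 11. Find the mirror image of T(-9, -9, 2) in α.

(-5, 7, 2)

λ = (n·T − d)/|n|² = (45 − 11)/17 = 2.
Reflection = T − 2λn = (-9, -9, 2) − 4·(-1, -4, 0) = (-5, 7, 2).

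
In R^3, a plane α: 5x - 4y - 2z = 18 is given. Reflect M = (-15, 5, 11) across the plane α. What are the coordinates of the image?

λ = (n·M − d)/|n|² = (-117 − 18)/45 = -3.
Reflection = M − 2λn = (-15, 5, 11) − (-6)·(5, -4, -2) = (15, -19, -1).

(15, -19, -1)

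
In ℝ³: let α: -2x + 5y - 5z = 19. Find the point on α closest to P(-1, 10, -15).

Foot = P − λn with λ = (n·P − d)/|n|² = (127 − 19)/54 = 2.
Foot = (-1, 10, -15) − 2·(-2, 5, -5) = (3, 0, -5).

(3, 0, -5)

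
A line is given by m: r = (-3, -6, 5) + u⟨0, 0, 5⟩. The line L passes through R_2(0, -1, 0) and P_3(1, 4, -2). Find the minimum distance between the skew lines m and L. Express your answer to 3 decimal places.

A direction vector for L is P_3 − R_2 = (1, 5, -2).
Common perpendicular direction n = (0, 0, 5) × (1, 5, -2) = (-25, 5, 0).
With w = (0, -1, 0) − (-3, -6, 5) = (3, 5, -5), w · n = -50.
Distance = |w · n| / |n| = |-50| / √650 ≈ 1.961.

1.961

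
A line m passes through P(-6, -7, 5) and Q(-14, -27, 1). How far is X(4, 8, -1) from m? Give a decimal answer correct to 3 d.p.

9.847

A direction vector for m is Q − P = (-8, -20, -4).
Taking (-6, -7, 5) on m with direction v = (-8, -20, -4): w = X − (-6, -7, 5) = (10, 15, -6), and w × v = (-180, 88, -80).
Distance = |w × v| / |v| = √46544 / √480 ≈ 9.847.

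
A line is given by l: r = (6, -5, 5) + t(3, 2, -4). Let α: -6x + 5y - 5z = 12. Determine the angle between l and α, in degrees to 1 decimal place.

13.9

sin θ = |n·v| / (|n||v|) = |12| / (√86 · √29) = 0.24029.
θ ≈ 13.9°.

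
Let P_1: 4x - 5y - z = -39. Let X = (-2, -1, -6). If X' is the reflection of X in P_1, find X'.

λ = (n·X − d)/|n|² = (3 − (-39))/42 = 1.
Reflection = X − 2λn = (-2, -1, -6) − 2·(4, -5, -1) = (-10, 9, -4).

(-10, 9, -4)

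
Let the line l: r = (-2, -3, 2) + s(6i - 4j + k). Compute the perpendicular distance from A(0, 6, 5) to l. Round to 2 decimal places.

9.26

Taking (-2, -3, 2) on l with direction v = (6, -4, 1): w = A − (-2, -3, 2) = (2, 9, 3), and w × v = (21, 16, -62).
Distance = |w × v| / |v| = √4541 / √53 ≈ 9.26.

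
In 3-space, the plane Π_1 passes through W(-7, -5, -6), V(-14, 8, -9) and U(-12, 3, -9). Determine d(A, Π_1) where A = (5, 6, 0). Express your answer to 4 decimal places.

WV = (-7, 13, -3), WU = (-5, 8, -3); a normal to Π_1 is WV × WU = (-15, -6, 9).
Using W: Π_1 has equation -15x - 6y + 9z = 81.
n·A − d = (-15)·(5) + (-6)·(6) + (9)·(0) − 81 = -192; |n| = √342.
Distance = |-192| / √342 = 192/√342 ≈ 10.3822.

10.3822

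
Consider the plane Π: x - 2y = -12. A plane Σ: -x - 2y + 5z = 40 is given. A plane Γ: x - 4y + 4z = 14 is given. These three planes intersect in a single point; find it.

(-6, 3, 8)

Solving the 3×3 linear system x - 2y = -12, -x - 2y + 5z = 40, x - 4y + 4z = 14 (e.g. by elimination or Cramer's rule, determinant = -6) gives (-6, 3, 8).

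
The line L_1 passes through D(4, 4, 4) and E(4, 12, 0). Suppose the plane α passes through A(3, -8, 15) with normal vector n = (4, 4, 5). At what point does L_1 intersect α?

A direction vector for L_1 is E − D = (0, 8, -4).
α: n·r = n·A gives 4x + 4y + 5z = 55.
Substitute r = (4, 4, 4) + t(0, 8, -4) into the plane: 52 + 12t = 55, so t = 1/4.
Intersection: (4, 4, 4) + (1/4)·(0, 8, -4) = (4, 6, 3).

(4, 6, 3)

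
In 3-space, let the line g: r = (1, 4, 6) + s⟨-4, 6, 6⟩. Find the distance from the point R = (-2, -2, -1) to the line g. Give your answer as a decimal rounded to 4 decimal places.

Taking (1, 4, 6) on g with direction v = (-4, 6, 6): w = R − (1, 4, 6) = (-3, -6, -7), and w × v = (6, 46, -42).
Distance = |w × v| / |v| = √3916 / √88 ≈ 6.6708.

6.6708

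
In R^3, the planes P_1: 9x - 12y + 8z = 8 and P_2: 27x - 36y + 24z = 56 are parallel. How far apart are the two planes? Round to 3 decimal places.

Rescale P_2 by 1/3: 9x - 12y + 8z = 56/3. Then distance = |8 − (56/3)| / √289 ≈ 0.627.

0.627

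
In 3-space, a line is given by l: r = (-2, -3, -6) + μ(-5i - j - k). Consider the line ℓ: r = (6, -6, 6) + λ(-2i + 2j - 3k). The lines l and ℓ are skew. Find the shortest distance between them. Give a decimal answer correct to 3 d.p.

Common perpendicular direction n = (-5, -1, -1) × (-2, 2, -3) = (5, -13, -12).
With w = (6, -6, 6) − (-2, -3, -6) = (8, -3, 12), w · n = -65.
Distance = |w · n| / |n| = |-65| / √338 ≈ 3.536.

3.536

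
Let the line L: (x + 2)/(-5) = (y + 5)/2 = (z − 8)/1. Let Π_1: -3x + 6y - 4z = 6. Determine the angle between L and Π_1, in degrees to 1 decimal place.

L has direction (-5, 2, 1) through (-2, -5, 8).
sin θ = |n·v| / (|n||v|) = |23| / (√61 · √30) = 0.53765.
θ ≈ 32.5°.

32.5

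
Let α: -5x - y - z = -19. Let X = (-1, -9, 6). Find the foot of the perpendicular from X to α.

Foot = X − λn with λ = (n·X − d)/|n|² = (8 − (-19))/27 = 1.
Foot = (-1, -9, 6) − 1·(-5, -1, -1) = (4, -8, 7).

(4, -8, 7)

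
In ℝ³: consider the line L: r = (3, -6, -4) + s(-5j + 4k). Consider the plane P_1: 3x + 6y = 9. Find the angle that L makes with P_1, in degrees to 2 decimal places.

sin θ = |n·v| / (|n||v|) = |-30| / (√45 · √41) = 0.69843.
θ ≈ 44.30°.

44.30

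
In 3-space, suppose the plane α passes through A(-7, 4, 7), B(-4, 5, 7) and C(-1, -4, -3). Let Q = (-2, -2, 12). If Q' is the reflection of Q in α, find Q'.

AB = (3, 1, 0), AC = (6, -8, -10); a normal to α is AB × AC = (-10, 30, -30).
Using A: α has equation -10x + 30y - 30z = -20.
λ = (n·Q − d)/|n|² = (-400 − (-20))/1900 = -1/5.
Reflection = Q − 2λn = (-2, -2, 12) − (-2/5)·(-10, 30, -30) = (-6, 10, 0).

(-6, 10, 0)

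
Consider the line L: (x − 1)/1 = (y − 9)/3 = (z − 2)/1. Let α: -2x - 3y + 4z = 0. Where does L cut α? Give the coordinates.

(-2, 0, -1)

L has direction (1, 3, 1) through (1, 9, 2).
Substitute r = (1, 9, 2) + t(1, 3, 1) into the plane: -21 + (-7)t = 0, so t = -3.
Intersection: (1, 9, 2) + (-3)·(1, 3, 1) = (-2, 0, -1).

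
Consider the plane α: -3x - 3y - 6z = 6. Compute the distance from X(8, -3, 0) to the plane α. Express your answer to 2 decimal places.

2.86

n·X − d = (-3)·(8) + (-3)·(-3) + (-6)·(0) − 6 = -21; |n| = √54.
Distance = |-21| / √54 = 21/√54 ≈ 2.86.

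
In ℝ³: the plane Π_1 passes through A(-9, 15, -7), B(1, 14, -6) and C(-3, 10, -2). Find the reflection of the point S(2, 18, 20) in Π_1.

(2, -12, -10)

AB = (10, -1, 1), AC = (6, -5, 5); a normal to Π_1 is AB × AC = (0, -44, -44).
Using A: Π_1 has equation -44y - 44z = -352.
λ = (n·S − d)/|n|² = (-1672 − (-352))/3872 = -15/44.
Reflection = S − 2λn = (2, 18, 20) − (-15/22)·(0, -44, -44) = (2, -12, -10).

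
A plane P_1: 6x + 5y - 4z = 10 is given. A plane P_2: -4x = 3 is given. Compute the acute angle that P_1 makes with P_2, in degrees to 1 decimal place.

cos θ = |n₁·n₂| / (|n₁||n₂|) = |-24| / (√77 · √16).
θ = arccos(0.68376) ≈ 46.9°.

46.9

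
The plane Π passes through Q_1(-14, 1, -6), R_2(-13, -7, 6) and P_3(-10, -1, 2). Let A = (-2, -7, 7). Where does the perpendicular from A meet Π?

(-6, -3, 10)

Q_1R_2 = (1, -8, 12), Q_1P_3 = (4, -2, 8); a normal to Π is Q_1R_2 × Q_1P_3 = (-40, 40, 30).
Using Q_1: Π has equation -40x + 40y + 30z = 420.
Foot = A − λn with λ = (n·A − d)/|n|² = (10 − 420)/4100 = -1/10.
Foot = (-2, -7, 7) − (-1/10)·(-40, 40, 30) = (-6, -3, 10).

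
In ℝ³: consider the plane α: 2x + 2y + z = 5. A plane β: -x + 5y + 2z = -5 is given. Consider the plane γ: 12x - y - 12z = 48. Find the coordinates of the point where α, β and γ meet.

Solving the 3×3 linear system 2x + 2y + z = 5, -x + 5y + 2z = -5, 12x - y - 12z = 48 (e.g. by elimination or Cramer's rule, determinant = -151) gives (3, 0, -1).

(3, 0, -1)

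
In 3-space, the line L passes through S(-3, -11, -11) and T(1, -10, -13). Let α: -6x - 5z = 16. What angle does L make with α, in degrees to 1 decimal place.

A direction vector for L is T − S = (4, 1, -2).
sin θ = |n·v| / (|n||v|) = |-14| / (√61 · √21) = 0.39116.
θ ≈ 23.0°.

23.0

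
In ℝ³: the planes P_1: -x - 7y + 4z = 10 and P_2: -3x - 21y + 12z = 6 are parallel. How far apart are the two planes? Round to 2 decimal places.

0.98

Rescale P_2 by 1/3: -x - 7y + 4z = 2. Then distance = |10 − 2| / √66 ≈ 0.98.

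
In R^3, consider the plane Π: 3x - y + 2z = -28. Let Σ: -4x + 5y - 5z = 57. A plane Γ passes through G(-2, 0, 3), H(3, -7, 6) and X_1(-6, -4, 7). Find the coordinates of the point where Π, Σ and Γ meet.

(-8, 6, 1)

GH = (5, -7, 3), GX_1 = (-4, -4, 4); a normal to Γ is GH × GX_1 = (-16, -32, -48).
Using G: Γ has equation -16x - 32y - 48z = -112.
Solving the 3×3 linear system 3x - y + 2z = -28, -4x + 5y - 5z = 57, -16x - 32y - 48z = -112 (e.g. by elimination or Cramer's rule, determinant = -672) gives (-8, 6, 1).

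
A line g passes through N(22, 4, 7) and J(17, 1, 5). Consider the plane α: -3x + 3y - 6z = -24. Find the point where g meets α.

(2, -8, -1)

A direction vector for g is J − N = (-5, -3, -2).
Substitute r = (22, 4, 7) + t(-5, -3, -2) into the plane: -96 + 18t = -24, so t = 4.
Intersection: (22, 4, 7) + 4·(-5, -3, -2) = (2, -8, -1).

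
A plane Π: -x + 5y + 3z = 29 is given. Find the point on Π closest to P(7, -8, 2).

(5, 2, 8)

Foot = P − λn with λ = (n·P − d)/|n|² = (-41 − 29)/35 = -2.
Foot = (7, -8, 2) − (-2)·(-1, 5, 3) = (5, 2, 8).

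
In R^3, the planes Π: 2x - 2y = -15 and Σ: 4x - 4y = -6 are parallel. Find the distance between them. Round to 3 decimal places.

4.243

Rescale Σ by 1/2: 2x - 2y = -3. Then distance = |-15 − (-3)| / √8 ≈ 4.243.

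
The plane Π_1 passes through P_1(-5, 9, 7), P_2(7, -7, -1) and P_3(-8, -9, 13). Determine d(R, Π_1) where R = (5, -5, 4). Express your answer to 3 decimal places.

2.600

P_1P_2 = (12, -16, -8), P_1P_3 = (-3, -18, 6); a normal to Π_1 is P_1P_2 × P_1P_3 = (-240, -48, -264).
Using P_1: Π_1 has equation -240x - 48y - 264z = -1080.
n·R − d = (-240)·(5) + (-48)·(-5) + (-264)·(4) − (-1080) = -936; |n| = √129600.
Distance = |-936| / √129600 = 936/√129600 ≈ 2.600.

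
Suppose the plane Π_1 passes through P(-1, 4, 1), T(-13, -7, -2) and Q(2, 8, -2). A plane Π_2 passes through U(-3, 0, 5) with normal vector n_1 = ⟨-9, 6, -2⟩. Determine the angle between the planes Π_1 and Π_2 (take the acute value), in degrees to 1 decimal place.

PT = (-12, -11, -3), PQ = (3, 4, -3); a normal to Π_1 is PT × PQ = (45, -45, -15).
Using P: Π_1 has equation 45x - 45y - 15z = -240.
Π_2: n_1·r = n_1·U gives -9x + 6y - 2z = 17.
cos θ = |n₁·n₂| / (|n₁||n₂|) = |-645| / (√4275 · √121).
θ = arccos(0.89681) ≈ 26.3°.

26.3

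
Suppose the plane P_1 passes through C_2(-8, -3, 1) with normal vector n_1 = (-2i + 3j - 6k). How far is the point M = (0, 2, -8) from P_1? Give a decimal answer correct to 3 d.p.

P_1: n_1·r = n_1·C_2 gives -2x + 3y - 6z = 1.
n·M − d = (-2)·(0) + (3)·(2) + (-6)·(-8) − 1 = 53; |n| = √49.
Distance = |53| / √49 = 53/√49 ≈ 7.571.

7.571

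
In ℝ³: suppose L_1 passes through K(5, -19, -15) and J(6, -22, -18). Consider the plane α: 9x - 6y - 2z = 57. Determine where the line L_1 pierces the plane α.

(1, -7, -3)

A direction vector for L_1 is J − K = (1, -3, -3).
Substitute r = (5, -19, -15) + t(1, -3, -3) into the plane: 189 + 33t = 57, so t = -4.
Intersection: (5, -19, -15) + (-4)·(1, -3, -3) = (1, -7, -3).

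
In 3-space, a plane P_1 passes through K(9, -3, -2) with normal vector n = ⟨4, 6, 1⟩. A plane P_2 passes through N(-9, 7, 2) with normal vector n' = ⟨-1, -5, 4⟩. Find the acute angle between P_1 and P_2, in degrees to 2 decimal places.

50.52

P_1: n·r = n·K gives 4x + 6y + z = 16.
P_2: n'·r = n'·N gives -x - 5y + 4z = -18.
cos θ = |n₁·n₂| / (|n₁||n₂|) = |-30| / (√53 · √42).
θ = arccos(0.63586) ≈ 50.52°.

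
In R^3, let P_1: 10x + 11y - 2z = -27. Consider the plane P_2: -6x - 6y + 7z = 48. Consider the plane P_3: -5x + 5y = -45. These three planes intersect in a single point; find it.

Solving the 3×3 linear system 10x + 11y - 2z = -27, -6x - 6y + 7z = 48, -5x + 5y = -45 (e.g. by elimination or Cramer's rule, determinant = -615) gives (4, -5, 6).

(4, -5, 6)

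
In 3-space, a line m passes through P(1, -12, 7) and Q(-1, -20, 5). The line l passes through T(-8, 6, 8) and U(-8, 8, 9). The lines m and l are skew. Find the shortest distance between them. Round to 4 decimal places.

A direction vector for m is Q − P = (-2, -8, -2).
A direction vector for l is U − T = (0, 2, 1).
Common perpendicular direction n = (-2, -8, -2) × (0, 2, 1) = (-4, 2, -4).
With w = (-8, 6, 8) − (1, -12, 7) = (-9, 18, 1), w · n = 68.
Distance = |w · n| / |n| = |68| / √36 ≈ 11.3333.

11.3333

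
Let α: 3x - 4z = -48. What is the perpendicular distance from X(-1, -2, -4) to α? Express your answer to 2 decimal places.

12.20

n·X − d = (3)·(-1) + (0)·(-2) + (-4)·(-4) − (-48) = 61; |n| = √25.
Distance = |61| / √25 = 61/√25 ≈ 12.20.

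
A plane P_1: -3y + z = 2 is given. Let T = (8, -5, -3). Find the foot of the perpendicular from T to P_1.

(8, -2, -4)

Foot = T − λn with λ = (n·T − d)/|n|² = (12 − 2)/10 = 1.
Foot = (8, -5, -3) − 1·(0, -3, 1) = (8, -2, -4).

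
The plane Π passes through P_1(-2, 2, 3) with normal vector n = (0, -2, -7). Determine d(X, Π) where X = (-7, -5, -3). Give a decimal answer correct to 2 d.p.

7.69

Π: n·r = n·P_1 gives -2y - 7z = -25.
n·X − d = (0)·(-7) + (-2)·(-5) + (-7)·(-3) − (-25) = 56; |n| = √53.
Distance = |56| / √53 = 56/√53 ≈ 7.69.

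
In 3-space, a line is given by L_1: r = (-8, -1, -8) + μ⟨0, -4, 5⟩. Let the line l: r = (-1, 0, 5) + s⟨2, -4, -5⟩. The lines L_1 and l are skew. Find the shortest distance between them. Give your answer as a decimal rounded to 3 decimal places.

9.381

Common perpendicular direction n = (0, -4, 5) × (2, -4, -5) = (40, 10, 8).
With w = (-1, 0, 5) − (-8, -1, -8) = (7, 1, 13), w · n = 394.
Distance = |w · n| / |n| = |394| / √1764 ≈ 9.381.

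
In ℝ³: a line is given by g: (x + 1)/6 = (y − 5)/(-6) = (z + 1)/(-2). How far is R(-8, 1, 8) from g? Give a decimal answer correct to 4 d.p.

g has direction (6, -6, -2) through (-1, 5, -1).
Taking (-1, 5, -1) on g with direction v = (6, -6, -2): w = R − (-1, 5, -1) = (-7, -4, 9), and w × v = (62, 40, 66).
Distance = |w × v| / |v| = √9800 / √76 ≈ 11.3555.

11.3555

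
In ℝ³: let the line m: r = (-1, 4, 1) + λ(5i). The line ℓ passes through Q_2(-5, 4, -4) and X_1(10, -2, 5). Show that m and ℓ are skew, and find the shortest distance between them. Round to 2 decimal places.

A direction vector for ℓ is X_1 − Q_2 = (15, -6, 9).
Common perpendicular direction n = (5, 0, 0) × (15, -6, 9) = (0, -45, -30).
With w = (-5, 4, -4) − (-1, 4, 1) = (-4, 0, -5), w · n = 150.
Since n ≠ 0 the lines are not parallel, and w · n = 150 ≠ 0 so they do not intersect; hence they are skew.
Distance = |w · n| / |n| = |150| / √2925 ≈ 2.77.

2.77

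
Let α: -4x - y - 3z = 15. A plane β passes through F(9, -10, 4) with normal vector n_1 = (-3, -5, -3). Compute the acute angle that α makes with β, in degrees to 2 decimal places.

38.96

β: n_1·r = n_1·F gives -3x - 5y - 3z = 11.
cos θ = |n₁·n₂| / (|n₁||n₂|) = |26| / (√26 · √43).
θ = arccos(0.77759) ≈ 38.96°.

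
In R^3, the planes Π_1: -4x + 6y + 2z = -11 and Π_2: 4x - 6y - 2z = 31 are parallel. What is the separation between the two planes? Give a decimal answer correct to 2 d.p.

Rescale Π_2 by 1/(-1): -4x + 6y + 2z = -31. Then distance = |-11 − (-31)| / √56 ≈ 2.67.

2.67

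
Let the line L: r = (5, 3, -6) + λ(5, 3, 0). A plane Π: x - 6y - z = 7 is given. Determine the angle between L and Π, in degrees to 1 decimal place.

21.2

sin θ = |n·v| / (|n||v|) = |-13| / (√38 · √34) = 0.36167.
θ ≈ 21.2°.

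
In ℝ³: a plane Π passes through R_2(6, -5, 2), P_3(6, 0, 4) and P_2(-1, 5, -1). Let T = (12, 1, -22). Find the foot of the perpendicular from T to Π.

(-3, -5, -7)

R_2P_3 = (0, 5, 2), R_2P_2 = (-7, 10, -3); a normal to Π is R_2P_3 × R_2P_2 = (-35, -14, 35).
Using R_2: Π has equation -35x - 14y + 35z = -70.
Foot = T − λn with λ = (n·T − d)/|n|² = (-1204 − (-70))/2646 = -3/7.
Foot = (12, 1, -22) − (-3/7)·(-35, -14, 35) = (-3, -5, -7).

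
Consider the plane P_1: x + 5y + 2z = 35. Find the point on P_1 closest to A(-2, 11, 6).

Foot = A − λn with λ = (n·A − d)/|n|² = (65 − 35)/30 = 1.
Foot = (-2, 11, 6) − 1·(1, 5, 2) = (-3, 6, 4).

(-3, 6, 4)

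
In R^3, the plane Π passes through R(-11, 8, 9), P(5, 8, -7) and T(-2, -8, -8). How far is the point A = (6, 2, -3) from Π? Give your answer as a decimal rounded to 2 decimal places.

RP = (16, 0, -16), RT = (9, -16, -17); a normal to Π is RP × RT = (-256, 128, -256).
Using R: Π has equation -256x + 128y - 256z = 1536.
n·A − d = (-256)·(6) + (128)·(2) + (-256)·(-3) − 1536 = -2048; |n| = √147456.
Distance = |-2048| / √147456 = 2048/√147456 ≈ 5.33.

5.33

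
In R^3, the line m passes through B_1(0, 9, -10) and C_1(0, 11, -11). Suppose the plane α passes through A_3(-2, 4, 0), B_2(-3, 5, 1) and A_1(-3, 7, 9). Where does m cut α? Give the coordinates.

(0, 1, -6)

A direction vector for m is C_1 − B_1 = (0, 2, -1).
A_3B_2 = (-1, 1, 1), A_3A_1 = (-1, 3, 9); a normal to α is A_3B_2 × A_3A_1 = (6, 8, -2).
Using A_3: α has equation 6x + 8y - 2z = 20.
Substitute r = (0, 9, -10) + t(0, 2, -1) into the plane: 92 + 18t = 20, so t = -4.
Intersection: (0, 9, -10) + (-4)·(0, 2, -1) = (0, 1, -6).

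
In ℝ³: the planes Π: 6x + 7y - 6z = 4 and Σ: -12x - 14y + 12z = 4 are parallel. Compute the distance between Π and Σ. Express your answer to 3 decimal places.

Rescale Σ by 1/(-2): 6x + 7y - 6z = -2. Then distance = |4 − (-2)| / √121 ≈ 0.545.

0.545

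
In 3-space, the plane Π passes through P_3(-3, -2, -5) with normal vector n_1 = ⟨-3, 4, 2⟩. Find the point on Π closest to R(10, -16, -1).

Π: n_1·r = n_1·P_3 gives -3x + 4y + 2z = -9.
Foot = R − λn with λ = (n·R − d)/|n|² = (-96 − (-9))/29 = -3.
Foot = (10, -16, -1) − (-3)·(-3, 4, 2) = (1, -4, 5).

(1, -4, 5)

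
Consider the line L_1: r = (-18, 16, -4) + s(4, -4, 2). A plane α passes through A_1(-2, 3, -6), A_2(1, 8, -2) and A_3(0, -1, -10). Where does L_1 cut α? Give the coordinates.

A_1A_2 = (3, 5, 4), A_1A_3 = (2, -4, -4); a normal to α is A_1A_2 × A_1A_3 = (-4, 20, -22).
Using A_1: α has equation -4x + 20y - 22z = 200.
Substitute r = (-18, 16, -4) + t(4, -4, 2) into the plane: 480 + (-140)t = 200, so t = 2.
Intersection: (-18, 16, -4) + 2·(4, -4, 2) = (-10, 8, 0).

(-10, 8, 0)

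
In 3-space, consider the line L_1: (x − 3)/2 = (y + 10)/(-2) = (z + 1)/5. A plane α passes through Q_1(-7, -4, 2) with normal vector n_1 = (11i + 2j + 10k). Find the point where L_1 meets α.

L_1 has direction (2, -2, 5) through (3, -10, -1).
α: n_1·r = n_1·Q_1 gives 11x + 2y + 10z = -65.
Substitute r = (3, -10, -1) + t(2, -2, 5) into the plane: 3 + 68t = -65, so t = -1.
Intersection: (3, -10, -1) + (-1)·(2, -2, 5) = (1, -8, -6).

(1, -8, -6)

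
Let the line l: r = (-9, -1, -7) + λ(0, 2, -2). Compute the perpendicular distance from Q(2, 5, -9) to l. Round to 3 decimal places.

11.358

Taking (-9, -1, -7) on l with direction v = (0, 2, -2): w = Q − (-9, -1, -7) = (11, 6, -2), and w × v = (-8, 22, 22).
Distance = |w × v| / |v| = √1032 / √8 ≈ 11.358.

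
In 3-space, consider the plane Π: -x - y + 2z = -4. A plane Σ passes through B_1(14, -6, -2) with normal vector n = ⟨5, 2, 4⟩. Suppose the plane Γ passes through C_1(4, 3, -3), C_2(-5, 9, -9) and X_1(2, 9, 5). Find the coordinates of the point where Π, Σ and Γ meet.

Σ: n·r = n·B_1 gives 5x + 2y + 4z = 50.
C_1C_2 = (-9, 6, -6), C_1X_1 = (-2, 6, 8); a normal to Γ is C_1C_2 × C_1X_1 = (84, 84, -42).
Using C_1: Γ has equation 84x + 84y - 42z = 714.
Solving the 3×3 linear system -x - y + 2z = -4, 5x + 2y + 4z = 50, 84x + 84y - 42z = 714 (e.g. by elimination or Cramer's rule, determinant = 378) gives (6, 4, 3).

(6, 4, 3)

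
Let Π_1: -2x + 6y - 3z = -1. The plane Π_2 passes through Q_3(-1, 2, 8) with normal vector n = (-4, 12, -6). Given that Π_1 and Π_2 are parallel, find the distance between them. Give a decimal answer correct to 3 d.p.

Π_2: n·r = n·Q_3 gives -4x + 12y - 6z = -20.
Rescale Π_2 by 1/2: -2x + 6y - 3z = -10. Then distance = |-1 − (-10)| / √49 ≈ 1.286.

1.286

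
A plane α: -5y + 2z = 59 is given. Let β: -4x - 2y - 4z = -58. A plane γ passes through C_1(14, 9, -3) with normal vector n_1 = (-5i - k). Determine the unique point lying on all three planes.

γ: n_1·r = n_1·C_1 gives -5x - z = -67.
Solving the 3×3 linear system -5y + 2z = 59, -4x - 2y - 4z = -58, -5x - z = -67 (e.g. by elimination or Cramer's rule, determinant = -100) gives (12, -9, 7).

(12, -9, 7)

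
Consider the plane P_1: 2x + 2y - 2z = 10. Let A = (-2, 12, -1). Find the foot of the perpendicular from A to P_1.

(-4, 10, 1)

Foot = A − λn with λ = (n·A − d)/|n|² = (22 − 10)/12 = 1.
Foot = (-2, 12, -1) − 1·(2, 2, -2) = (-4, 10, 1).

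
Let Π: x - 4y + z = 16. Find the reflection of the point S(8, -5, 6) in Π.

(6, 3, 4)

λ = (n·S − d)/|n|² = (34 − 16)/18 = 1.
Reflection = S − 2λn = (8, -5, 6) − 2·(1, -4, 1) = (6, 3, 4).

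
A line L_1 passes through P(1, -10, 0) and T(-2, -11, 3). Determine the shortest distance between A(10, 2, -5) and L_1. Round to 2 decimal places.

A direction vector for L_1 is T − P = (-3, -1, 3).
Taking (1, -10, 0) on L_1 with direction v = (-3, -1, 3): w = A − (1, -10, 0) = (9, 12, -5), and w × v = (31, -12, 27).
Distance = |w × v| / |v| = √1834 / √19 ≈ 9.82.

9.82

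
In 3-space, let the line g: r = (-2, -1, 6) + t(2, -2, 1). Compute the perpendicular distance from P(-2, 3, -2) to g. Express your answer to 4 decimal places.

Taking (-2, -1, 6) on g with direction v = (2, -2, 1): w = P − (-2, -1, 6) = (0, 4, -8), and w × v = (-12, -16, -8).
Distance = |w × v| / |v| = √464 / √9 ≈ 7.1802.

7.1802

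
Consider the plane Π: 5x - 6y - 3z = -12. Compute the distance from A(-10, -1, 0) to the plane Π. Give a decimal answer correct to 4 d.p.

3.8247

n·A − d = (5)·(-10) + (-6)·(-1) + (-3)·(0) − (-12) = -32; |n| = √70.
Distance = |-32| / √70 = 32/√70 ≈ 3.8247.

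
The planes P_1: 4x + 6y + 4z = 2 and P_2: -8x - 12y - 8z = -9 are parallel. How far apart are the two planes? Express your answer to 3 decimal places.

Rescale P_2 by 1/(-2): 4x + 6y + 4z = 9/2. Then distance = |2 − (9/2)| / √68 ≈ 0.303.

0.303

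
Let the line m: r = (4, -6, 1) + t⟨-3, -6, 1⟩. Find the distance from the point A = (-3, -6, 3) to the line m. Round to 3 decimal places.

6.442

Taking (4, -6, 1) on m with direction v = (-3, -6, 1): w = A − (4, -6, 1) = (-7, 0, 2), and w × v = (12, 1, 42).
Distance = |w × v| / |v| = √1909 / √46 ≈ 6.442.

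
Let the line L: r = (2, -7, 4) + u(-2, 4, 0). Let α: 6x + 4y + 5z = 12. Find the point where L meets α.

(-2, 1, 4)

Substitute r = (2, -7, 4) + t(-2, 4, 0) into the plane: 4 + 4t = 12, so t = 2.
Intersection: (2, -7, 4) + 2·(-2, 4, 0) = (-2, 1, 4).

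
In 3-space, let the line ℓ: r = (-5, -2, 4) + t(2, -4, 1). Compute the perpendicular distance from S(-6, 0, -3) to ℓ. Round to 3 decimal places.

Taking (-5, -2, 4) on ℓ with direction v = (2, -4, 1): w = S − (-5, -2, 4) = (-1, 2, -7), and w × v = (-26, -13, 0).
Distance = |w × v| / |v| = √845 / √21 ≈ 6.343.

6.343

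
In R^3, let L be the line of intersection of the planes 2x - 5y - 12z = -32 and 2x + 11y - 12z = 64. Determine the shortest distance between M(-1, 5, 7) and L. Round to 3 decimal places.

6.977

Direction of L: (2, -5, -12) × (2, 11, -12) = (192, 0, 32).
A point on L: solving the two plane equations with x = -7 gives (-7, 6, -1).
Taking (-7, 6, -1) on L with direction v = (192, 0, 32): w = M − (-7, 6, -1) = (6, -1, 8), and w × v = (-32, 1344, 192).
Distance = |w × v| / |v| = √1844224 / √37888 ≈ 6.977.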